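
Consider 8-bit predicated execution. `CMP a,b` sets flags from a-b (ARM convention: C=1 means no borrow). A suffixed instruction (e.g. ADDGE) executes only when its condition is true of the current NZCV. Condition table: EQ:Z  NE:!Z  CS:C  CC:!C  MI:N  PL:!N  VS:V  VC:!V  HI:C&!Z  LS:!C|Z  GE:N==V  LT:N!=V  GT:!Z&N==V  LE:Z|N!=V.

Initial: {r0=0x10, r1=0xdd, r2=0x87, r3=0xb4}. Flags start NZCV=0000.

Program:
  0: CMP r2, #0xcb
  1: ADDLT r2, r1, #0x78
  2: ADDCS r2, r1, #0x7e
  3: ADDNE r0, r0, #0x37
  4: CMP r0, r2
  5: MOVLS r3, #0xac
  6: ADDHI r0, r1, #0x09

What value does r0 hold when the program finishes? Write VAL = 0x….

VAL = 0x47

[0] flags=1000 → (cmp)
[1] flags=1000 LT?T → r2=0x55
[2] flags=1000 CS?F → skip
[3] flags=1000 NE?T → r0=0x47
[4] flags=1000 → (cmp)
[5] flags=1000 LS?T → r3=0xac
[6] flags=1000 HI?F → skip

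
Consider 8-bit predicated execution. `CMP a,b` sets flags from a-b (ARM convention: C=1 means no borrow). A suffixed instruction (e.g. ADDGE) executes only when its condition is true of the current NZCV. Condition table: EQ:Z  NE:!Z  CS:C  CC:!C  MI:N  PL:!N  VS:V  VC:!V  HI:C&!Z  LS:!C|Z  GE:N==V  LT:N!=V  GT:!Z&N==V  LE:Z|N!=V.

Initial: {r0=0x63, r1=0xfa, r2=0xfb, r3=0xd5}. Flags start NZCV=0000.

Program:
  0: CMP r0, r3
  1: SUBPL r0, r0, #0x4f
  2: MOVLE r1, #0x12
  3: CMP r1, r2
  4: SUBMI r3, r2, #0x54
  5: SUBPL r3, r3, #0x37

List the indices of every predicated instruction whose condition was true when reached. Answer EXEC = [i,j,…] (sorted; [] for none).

0: ✓ CMP  NZCV=1001
1: · SUBPL
2: · MOVLE
3: ✓ CMP  NZCV=1000
4: ✓ SUBMI  r3←0xa7
5: · SUBPL

EXEC = [4]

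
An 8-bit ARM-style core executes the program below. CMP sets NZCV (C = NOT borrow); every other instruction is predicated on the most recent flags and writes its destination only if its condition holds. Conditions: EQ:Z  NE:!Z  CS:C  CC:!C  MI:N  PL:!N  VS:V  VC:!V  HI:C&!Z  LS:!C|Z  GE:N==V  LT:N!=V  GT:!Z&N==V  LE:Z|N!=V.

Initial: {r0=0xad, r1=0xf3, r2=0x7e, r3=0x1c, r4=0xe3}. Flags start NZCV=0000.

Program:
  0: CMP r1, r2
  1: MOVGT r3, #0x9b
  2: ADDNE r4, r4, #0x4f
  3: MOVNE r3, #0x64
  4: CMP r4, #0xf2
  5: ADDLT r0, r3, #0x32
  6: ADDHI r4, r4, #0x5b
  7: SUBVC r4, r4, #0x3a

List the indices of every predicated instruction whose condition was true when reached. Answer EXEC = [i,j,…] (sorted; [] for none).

EXEC = [2,3,7]

0: ✓ CMP  NZCV=0011
1: · MOVGT
2: ✓ ADDNE  r4←0x32
3: ✓ MOVNE  r3←0x64
4: ✓ CMP  NZCV=0000
5: · ADDLT
6: · ADDHI
7: ✓ SUBVC  r4←0xf8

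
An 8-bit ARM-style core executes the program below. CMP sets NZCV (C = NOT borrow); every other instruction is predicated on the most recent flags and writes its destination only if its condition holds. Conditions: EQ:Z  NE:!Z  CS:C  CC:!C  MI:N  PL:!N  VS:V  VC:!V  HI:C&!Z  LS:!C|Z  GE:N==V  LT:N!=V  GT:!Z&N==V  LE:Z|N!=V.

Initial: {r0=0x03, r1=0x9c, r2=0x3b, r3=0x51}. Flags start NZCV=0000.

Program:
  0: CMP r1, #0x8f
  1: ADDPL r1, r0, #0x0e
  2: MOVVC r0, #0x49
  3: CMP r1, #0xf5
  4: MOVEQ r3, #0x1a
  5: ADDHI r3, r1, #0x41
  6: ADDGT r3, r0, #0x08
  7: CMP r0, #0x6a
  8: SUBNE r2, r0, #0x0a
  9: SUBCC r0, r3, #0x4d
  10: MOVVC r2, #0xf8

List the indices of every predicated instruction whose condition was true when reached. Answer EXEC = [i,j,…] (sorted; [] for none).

0: ✓ CMP  NZCV=0010
1: ✓ ADDPL  r1←0x11
2: ✓ MOVVC  r0←0x49
3: ✓ CMP  NZCV=0000
4: · MOVEQ
5: · ADDHI
6: ✓ ADDGT  r3←0x51
7: ✓ CMP  NZCV=1000
8: ✓ SUBNE  r2←0x3f
9: ✓ SUBCC  r0←0x04
10: ✓ MOVVC  r2←0xf8

EXEC = [1,2,6,8,9,10]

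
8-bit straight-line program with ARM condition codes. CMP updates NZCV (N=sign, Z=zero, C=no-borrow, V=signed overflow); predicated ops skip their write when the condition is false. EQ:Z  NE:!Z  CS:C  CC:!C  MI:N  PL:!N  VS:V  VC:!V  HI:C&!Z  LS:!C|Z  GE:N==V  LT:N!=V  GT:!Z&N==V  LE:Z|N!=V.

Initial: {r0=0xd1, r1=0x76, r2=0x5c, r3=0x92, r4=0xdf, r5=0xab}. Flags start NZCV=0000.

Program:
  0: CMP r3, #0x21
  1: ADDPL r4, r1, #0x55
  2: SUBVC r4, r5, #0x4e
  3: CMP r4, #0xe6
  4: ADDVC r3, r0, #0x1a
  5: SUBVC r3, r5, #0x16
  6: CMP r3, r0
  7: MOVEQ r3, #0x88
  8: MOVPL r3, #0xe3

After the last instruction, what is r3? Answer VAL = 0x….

0: ✓ CMP  NZCV=0011
1: ✓ ADDPL  r4←0xcb
2: · SUBVC
3: ✓ CMP  NZCV=1000
4: ✓ ADDVC  r3←0xeb
5: ✓ SUBVC  r3←0x95
6: ✓ CMP  NZCV=1000
7: · MOVEQ
8: · MOVPL

VAL = 0x95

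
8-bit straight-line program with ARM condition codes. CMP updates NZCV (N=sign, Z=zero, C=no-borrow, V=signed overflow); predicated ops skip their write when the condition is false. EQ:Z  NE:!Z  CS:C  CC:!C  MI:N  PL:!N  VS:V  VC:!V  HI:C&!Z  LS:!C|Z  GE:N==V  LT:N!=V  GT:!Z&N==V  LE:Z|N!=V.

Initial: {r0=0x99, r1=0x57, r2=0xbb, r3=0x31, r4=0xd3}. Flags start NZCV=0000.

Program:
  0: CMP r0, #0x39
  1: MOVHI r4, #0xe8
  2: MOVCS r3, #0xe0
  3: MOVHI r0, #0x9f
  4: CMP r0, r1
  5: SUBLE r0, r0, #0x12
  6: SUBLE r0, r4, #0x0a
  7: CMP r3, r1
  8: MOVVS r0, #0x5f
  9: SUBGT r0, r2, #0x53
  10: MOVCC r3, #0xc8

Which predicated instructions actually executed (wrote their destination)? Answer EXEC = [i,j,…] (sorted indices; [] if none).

0: ✓ CMP  NZCV=0011
1: ✓ MOVHI  r4←0xe8
2: ✓ MOVCS  r3←0xe0
3: ✓ MOVHI  r0←0x9f
4: ✓ CMP  NZCV=0011
5: ✓ SUBLE  r0←0x8d
6: ✓ SUBLE  r0←0xde
7: ✓ CMP  NZCV=1010
8: · MOVVS
9: · SUBGT
10: · MOVCC

EXEC = [1,2,3,5,6]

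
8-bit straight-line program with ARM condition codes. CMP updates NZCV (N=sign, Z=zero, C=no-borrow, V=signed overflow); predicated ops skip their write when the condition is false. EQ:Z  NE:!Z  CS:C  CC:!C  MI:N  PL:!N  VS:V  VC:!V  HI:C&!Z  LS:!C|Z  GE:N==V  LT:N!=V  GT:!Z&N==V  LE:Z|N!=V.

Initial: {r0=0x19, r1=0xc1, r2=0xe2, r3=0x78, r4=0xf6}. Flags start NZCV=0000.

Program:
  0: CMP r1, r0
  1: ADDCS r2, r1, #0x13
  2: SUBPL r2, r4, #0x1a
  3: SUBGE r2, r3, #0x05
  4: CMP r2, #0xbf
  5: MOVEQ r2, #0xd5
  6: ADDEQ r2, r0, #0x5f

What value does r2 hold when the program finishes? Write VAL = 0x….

0: ✓ CMP  NZCV=1010
1: ✓ ADDCS  r2←0xd4
2: · SUBPL
3: · SUBGE
4: ✓ CMP  NZCV=0010
5: · MOVEQ
6: · ADDEQ

VAL = 0xd4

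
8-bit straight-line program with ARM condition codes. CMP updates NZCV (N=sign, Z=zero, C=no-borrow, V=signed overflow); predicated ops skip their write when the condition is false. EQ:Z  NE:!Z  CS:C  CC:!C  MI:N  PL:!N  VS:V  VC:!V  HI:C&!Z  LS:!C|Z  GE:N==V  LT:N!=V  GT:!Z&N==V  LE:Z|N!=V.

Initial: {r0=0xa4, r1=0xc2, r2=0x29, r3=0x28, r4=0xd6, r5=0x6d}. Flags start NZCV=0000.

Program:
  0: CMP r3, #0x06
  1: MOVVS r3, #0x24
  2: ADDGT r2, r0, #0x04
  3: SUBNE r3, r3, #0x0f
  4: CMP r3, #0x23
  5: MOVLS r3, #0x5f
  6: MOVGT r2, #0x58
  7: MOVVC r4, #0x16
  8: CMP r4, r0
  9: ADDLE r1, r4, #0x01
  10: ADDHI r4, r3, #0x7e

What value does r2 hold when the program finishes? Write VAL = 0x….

[0] flags=0010 → (cmp)
[1] flags=0010 VS?F → skip
[2] flags=0010 GT?T → r2=0xa8
[3] flags=0010 NE?T → r3=0x19
[4] flags=1000 → (cmp)
[5] flags=1000 LS?T → r3=0x5f
[6] flags=1000 GT?F → skip
[7] flags=1000 VC?T → r4=0x16
[8] flags=0000 → (cmp)
[9] flags=0000 LE?F → skip
[10] flags=0000 HI?F → skip

VAL = 0xa8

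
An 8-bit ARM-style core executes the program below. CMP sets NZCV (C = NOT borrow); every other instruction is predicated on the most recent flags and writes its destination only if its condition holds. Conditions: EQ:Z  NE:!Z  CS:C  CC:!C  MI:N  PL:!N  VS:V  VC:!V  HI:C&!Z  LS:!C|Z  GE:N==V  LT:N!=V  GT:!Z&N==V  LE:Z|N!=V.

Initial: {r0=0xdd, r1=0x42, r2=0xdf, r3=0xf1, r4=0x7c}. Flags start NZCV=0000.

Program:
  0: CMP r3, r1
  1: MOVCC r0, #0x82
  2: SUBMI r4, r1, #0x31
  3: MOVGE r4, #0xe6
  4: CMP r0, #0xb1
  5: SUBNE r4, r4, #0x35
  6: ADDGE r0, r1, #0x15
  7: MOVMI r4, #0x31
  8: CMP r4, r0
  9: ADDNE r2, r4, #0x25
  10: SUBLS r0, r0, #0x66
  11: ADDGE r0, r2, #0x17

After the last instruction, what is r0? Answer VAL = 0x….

[0] flags=1010 → (cmp)
[1] flags=1010 CC?F → skip
[2] flags=1010 MI?T → r4=0x11
[3] flags=1010 GE?F → skip
[4] flags=0010 → (cmp)
[5] flags=0010 NE?T → r4=0xdc
[6] flags=0010 GE?T → r0=0x57
[7] flags=0010 MI?F → skip
[8] flags=1010 → (cmp)
[9] flags=1010 NE?T → r2=0x01
[10] flags=1010 LS?F → skip
[11] flags=1010 GE?F → skip

VAL = 0x57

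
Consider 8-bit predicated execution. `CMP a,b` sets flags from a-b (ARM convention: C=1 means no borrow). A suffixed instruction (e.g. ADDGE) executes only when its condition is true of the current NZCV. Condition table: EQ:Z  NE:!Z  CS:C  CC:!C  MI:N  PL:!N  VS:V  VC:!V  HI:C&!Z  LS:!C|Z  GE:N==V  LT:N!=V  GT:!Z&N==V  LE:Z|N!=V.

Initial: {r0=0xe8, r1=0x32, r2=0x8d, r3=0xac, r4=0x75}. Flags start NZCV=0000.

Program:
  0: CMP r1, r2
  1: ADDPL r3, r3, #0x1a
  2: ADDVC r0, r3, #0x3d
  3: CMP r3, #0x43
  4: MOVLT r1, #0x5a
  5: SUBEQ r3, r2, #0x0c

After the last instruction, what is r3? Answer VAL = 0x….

VAL = 0xac

0: ✓ CMP  NZCV=1001
1: · ADDPL
2: · ADDVC
3: ✓ CMP  NZCV=0011
4: ✓ MOVLT  r1←0x5a
5: · SUBEQ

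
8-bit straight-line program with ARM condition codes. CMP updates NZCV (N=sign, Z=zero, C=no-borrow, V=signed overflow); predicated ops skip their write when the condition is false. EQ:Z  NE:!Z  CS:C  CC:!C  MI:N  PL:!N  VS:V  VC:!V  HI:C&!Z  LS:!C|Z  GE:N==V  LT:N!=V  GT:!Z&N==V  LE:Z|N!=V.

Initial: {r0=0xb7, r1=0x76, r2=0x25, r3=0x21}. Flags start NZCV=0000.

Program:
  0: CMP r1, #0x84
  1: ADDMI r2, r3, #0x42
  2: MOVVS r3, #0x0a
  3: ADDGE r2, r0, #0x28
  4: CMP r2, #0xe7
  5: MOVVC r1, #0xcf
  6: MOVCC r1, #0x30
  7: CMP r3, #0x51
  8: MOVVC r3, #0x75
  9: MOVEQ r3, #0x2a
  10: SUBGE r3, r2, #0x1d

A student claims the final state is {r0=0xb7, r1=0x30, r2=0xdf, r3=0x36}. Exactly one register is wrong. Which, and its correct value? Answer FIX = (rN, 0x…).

FIX = (r3, 0x75)

0: ✓ CMP  NZCV=1001
1: ✓ ADDMI  r2←0x63
2: ✓ MOVVS  r3←0x0a
3: ✓ ADDGE  r2←0xdf
4: ✓ CMP  NZCV=1000
5: ✓ MOVVC  r1←0xcf
6: ✓ MOVCC  r1←0x30
7: ✓ CMP  NZCV=1000
8: ✓ MOVVC  r3←0x75
9: · MOVEQ
10: · SUBGE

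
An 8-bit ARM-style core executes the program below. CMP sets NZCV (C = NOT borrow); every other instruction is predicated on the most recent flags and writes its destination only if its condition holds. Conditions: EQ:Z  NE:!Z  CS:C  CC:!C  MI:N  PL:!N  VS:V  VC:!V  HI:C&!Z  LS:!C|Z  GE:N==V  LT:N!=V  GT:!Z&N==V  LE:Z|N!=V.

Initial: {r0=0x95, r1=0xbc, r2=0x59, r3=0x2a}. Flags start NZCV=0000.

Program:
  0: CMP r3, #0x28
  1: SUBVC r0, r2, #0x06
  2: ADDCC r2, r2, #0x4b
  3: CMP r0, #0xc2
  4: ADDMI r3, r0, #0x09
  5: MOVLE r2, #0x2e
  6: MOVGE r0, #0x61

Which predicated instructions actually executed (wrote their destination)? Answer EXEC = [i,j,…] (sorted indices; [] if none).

0: ✓ CMP  NZCV=0010
1: ✓ SUBVC  r0←0x53
2: · ADDCC
3: ✓ CMP  NZCV=1001
4: ✓ ADDMI  r3←0x5c
5: · MOVLE
6: ✓ MOVGE  r0←0x61

EXEC = [1,4,6]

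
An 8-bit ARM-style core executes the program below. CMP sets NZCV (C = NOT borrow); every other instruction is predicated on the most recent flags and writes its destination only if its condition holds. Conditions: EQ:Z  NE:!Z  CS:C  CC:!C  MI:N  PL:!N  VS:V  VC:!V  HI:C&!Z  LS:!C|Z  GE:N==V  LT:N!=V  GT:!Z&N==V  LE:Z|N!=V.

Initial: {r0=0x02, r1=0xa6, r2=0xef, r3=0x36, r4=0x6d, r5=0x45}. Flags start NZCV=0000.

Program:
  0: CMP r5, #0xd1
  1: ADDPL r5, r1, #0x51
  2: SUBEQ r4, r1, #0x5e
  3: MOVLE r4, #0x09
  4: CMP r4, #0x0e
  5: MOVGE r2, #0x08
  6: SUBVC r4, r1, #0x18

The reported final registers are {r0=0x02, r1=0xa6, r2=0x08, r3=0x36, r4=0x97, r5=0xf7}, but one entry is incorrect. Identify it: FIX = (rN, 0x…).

[0] flags=0000 → (cmp)
[1] flags=0000 PL?T → r5=0xf7
[2] flags=0000 EQ?F → skip
[3] flags=0000 LE?F → skip
[4] flags=0010 → (cmp)
[5] flags=0010 GE?T → r2=0x08
[6] flags=0010 VC?T → r4=0x8e

FIX = (r4, 0x8e)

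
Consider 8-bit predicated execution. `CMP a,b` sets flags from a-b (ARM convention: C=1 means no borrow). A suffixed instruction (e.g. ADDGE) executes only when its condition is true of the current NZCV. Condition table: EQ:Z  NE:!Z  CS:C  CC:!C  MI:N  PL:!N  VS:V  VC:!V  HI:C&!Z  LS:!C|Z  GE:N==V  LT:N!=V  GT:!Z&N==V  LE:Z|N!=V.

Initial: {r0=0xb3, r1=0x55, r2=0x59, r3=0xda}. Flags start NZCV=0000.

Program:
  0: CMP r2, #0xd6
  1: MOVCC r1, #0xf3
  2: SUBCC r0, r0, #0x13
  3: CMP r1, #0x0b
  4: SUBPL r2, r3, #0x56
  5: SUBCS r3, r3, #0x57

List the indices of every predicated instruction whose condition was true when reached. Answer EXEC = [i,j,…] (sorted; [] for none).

EXEC = [1,2,5]

0: ✓ CMP  NZCV=1001
1: ✓ MOVCC  r1←0xf3
2: ✓ SUBCC  r0←0xa0
3: ✓ CMP  NZCV=1010
4: · SUBPL
5: ✓ SUBCS  r3←0x83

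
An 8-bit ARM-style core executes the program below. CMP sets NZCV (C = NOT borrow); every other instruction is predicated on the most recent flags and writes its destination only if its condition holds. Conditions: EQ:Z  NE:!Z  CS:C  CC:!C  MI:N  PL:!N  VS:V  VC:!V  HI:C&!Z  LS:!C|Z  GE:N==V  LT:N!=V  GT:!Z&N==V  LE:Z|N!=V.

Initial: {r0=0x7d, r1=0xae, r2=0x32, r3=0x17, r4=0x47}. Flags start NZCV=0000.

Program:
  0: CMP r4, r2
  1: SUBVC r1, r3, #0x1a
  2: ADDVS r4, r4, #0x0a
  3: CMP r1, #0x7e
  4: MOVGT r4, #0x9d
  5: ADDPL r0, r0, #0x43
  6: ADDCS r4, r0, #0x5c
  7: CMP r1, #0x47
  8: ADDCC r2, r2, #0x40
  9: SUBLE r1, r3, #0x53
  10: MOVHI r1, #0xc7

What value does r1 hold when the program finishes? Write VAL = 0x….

VAL = 0xc7

0: ✓ CMP  NZCV=0010
1: ✓ SUBVC  r1←0xfd
2: · ADDVS
3: ✓ CMP  NZCV=0011
4: · MOVGT
5: ✓ ADDPL  r0←0xc0
6: ✓ ADDCS  r4←0x1c
7: ✓ CMP  NZCV=1010
8: · ADDCC
9: ✓ SUBLE  r1←0xc4
10: ✓ MOVHI  r1←0xc7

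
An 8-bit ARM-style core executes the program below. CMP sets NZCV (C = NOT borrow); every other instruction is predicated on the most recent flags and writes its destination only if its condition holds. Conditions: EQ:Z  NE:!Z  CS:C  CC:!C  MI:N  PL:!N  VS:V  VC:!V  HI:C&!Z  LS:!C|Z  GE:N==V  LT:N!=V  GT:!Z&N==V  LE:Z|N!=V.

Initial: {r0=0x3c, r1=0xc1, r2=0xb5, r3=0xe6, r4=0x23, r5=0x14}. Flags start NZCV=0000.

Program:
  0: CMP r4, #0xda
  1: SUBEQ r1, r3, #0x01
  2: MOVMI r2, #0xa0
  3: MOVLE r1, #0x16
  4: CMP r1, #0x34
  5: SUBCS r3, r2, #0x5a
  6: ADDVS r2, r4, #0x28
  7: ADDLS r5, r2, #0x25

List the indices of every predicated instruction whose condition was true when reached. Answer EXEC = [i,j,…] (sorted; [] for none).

EXEC = [5]

0: ✓ CMP  NZCV=0000
1: · SUBEQ
2: · MOVMI
3: · MOVLE
4: ✓ CMP  NZCV=1010
5: ✓ SUBCS  r3←0x5b
6: · ADDVS
7: · ADDLS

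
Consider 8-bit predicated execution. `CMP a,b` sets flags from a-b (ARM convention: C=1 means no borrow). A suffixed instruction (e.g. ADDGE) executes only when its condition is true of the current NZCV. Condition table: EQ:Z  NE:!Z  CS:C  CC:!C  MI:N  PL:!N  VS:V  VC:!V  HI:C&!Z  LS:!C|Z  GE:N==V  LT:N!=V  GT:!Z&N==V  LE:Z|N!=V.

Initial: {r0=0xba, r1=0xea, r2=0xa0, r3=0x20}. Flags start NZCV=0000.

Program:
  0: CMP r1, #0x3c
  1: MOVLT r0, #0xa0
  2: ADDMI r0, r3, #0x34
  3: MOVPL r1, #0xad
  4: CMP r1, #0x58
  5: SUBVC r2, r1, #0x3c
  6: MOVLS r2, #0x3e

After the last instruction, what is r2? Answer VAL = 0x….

0: ✓ CMP  NZCV=1010
1: ✓ MOVLT  r0←0xa0
2: ✓ ADDMI  r0←0x54
3: · MOVPL
4: ✓ CMP  NZCV=1010
5: ✓ SUBVC  r2←0xae
6: · MOVLS

VAL = 0xae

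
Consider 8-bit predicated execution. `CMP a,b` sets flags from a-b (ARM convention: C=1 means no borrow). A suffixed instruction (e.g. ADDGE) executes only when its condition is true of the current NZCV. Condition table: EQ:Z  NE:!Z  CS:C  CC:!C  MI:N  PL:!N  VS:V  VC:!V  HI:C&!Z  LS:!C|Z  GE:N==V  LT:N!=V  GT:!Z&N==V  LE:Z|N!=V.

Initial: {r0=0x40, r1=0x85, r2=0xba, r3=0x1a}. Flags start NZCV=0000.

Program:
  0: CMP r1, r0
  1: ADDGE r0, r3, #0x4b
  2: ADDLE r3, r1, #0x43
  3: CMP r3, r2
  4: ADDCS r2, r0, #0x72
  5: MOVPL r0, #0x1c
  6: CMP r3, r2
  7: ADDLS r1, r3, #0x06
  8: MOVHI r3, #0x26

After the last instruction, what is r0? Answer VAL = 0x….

VAL = 0x1c

0: ✓ CMP  NZCV=0011
1: · ADDGE
2: ✓ ADDLE  r3←0xc8
3: ✓ CMP  NZCV=0010
4: ✓ ADDCS  r2←0xb2
5: ✓ MOVPL  r0←0x1c
6: ✓ CMP  NZCV=0010
7: · ADDLS
8: ✓ MOVHI  r3←0x26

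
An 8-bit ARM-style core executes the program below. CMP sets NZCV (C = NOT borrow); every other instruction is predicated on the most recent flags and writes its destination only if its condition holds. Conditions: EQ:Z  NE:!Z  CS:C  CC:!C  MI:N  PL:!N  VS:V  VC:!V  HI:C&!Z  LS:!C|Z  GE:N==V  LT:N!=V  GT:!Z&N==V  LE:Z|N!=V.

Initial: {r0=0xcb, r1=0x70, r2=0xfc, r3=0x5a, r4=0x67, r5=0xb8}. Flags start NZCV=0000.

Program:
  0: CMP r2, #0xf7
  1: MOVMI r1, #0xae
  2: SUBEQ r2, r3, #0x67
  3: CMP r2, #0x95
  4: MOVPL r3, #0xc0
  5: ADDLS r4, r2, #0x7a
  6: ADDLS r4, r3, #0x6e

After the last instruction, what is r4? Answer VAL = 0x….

0: ✓ CMP  NZCV=0010
1: · MOVMI
2: · SUBEQ
3: ✓ CMP  NZCV=0010
4: ✓ MOVPL  r3←0xc0
5: · ADDLS
6: · ADDLS

VAL = 0x67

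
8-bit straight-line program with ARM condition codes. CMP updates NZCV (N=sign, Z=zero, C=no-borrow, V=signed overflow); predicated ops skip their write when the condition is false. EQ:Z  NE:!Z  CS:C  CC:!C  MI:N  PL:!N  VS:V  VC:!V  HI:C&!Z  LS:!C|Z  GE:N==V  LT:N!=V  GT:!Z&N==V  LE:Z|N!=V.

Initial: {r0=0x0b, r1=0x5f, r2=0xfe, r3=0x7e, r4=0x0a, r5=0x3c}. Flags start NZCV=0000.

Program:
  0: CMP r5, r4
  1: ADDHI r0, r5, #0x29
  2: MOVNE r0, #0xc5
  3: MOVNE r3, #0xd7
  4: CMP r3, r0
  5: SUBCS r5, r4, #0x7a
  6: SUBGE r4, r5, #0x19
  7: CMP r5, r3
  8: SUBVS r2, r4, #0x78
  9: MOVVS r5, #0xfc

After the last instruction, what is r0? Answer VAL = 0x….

0: ✓ CMP  NZCV=0010
1: ✓ ADDHI  r0←0x65
2: ✓ MOVNE  r0←0xc5
3: ✓ MOVNE  r3←0xd7
4: ✓ CMP  NZCV=0010
5: ✓ SUBCS  r5←0x90
6: ✓ SUBGE  r4←0x77
7: ✓ CMP  NZCV=1000
8: · SUBVS
9: · MOVVS

VAL = 0xc5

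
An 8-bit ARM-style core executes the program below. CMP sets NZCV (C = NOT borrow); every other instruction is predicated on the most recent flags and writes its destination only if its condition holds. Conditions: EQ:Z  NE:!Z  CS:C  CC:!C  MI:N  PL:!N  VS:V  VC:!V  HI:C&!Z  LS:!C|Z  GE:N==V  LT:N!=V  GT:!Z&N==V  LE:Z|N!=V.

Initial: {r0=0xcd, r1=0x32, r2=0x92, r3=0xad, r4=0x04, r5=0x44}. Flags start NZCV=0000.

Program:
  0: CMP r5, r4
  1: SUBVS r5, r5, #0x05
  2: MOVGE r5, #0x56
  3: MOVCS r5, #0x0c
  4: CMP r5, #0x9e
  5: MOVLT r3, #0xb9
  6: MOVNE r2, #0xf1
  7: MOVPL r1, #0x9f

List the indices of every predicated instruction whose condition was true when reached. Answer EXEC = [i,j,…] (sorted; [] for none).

EXEC = [2,3,6,7]

0: ✓ CMP  NZCV=0010
1: · SUBVS
2: ✓ MOVGE  r5←0x56
3: ✓ MOVCS  r5←0x0c
4: ✓ CMP  NZCV=0000
5: · MOVLT
6: ✓ MOVNE  r2←0xf1
7: ✓ MOVPL  r1←0x9f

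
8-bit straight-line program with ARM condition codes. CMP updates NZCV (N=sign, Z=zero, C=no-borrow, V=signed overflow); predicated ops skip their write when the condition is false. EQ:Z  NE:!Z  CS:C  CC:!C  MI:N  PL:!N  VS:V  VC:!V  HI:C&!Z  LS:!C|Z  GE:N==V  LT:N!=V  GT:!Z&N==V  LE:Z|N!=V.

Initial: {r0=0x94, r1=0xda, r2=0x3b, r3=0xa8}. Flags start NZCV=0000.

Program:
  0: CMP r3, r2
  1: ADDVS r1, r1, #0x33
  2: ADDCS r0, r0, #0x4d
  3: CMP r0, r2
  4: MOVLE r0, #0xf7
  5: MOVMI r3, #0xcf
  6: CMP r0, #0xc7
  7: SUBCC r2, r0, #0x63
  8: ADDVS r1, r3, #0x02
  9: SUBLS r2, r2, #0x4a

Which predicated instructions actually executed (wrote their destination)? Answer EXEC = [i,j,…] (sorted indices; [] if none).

EXEC = [1,2,4,5]

0: ✓ CMP  NZCV=0011
1: ✓ ADDVS  r1←0x0d
2: ✓ ADDCS  r0←0xe1
3: ✓ CMP  NZCV=1010
4: ✓ MOVLE  r0←0xf7
5: ✓ MOVMI  r3←0xcf
6: ✓ CMP  NZCV=0010
7: · SUBCC
8: · ADDVS
9: · SUBLS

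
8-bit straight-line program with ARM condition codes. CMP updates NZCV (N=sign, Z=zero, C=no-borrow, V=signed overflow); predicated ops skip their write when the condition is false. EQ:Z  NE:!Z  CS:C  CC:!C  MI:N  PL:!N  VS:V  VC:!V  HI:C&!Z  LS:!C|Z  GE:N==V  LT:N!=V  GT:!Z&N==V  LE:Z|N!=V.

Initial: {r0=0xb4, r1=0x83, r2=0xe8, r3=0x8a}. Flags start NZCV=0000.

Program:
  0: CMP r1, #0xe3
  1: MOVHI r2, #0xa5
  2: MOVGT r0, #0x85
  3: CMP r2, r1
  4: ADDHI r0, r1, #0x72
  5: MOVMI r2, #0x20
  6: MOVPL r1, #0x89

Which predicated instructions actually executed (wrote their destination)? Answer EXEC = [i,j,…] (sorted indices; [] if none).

EXEC = [4,6]

0: ✓ CMP  NZCV=1000
1: · MOVHI
2: · MOVGT
3: ✓ CMP  NZCV=0010
4: ✓ ADDHI  r0←0xf5
5: · MOVMI
6: ✓ MOVPL  r1←0x89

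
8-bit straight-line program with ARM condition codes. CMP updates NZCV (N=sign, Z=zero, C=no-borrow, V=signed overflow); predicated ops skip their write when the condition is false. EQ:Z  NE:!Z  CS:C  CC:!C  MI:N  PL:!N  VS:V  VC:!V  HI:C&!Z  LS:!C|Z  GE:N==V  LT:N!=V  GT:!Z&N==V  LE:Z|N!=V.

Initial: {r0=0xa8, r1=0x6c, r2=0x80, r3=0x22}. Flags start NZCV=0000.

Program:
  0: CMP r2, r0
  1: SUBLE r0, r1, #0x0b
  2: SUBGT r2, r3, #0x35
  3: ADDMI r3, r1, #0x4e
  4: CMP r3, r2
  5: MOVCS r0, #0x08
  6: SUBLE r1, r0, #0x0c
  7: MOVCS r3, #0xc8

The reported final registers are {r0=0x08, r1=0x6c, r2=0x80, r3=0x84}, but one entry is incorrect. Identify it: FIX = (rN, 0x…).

0: ✓ CMP  NZCV=1000
1: ✓ SUBLE  r0←0x61
2: · SUBGT
3: ✓ ADDMI  r3←0xba
4: ✓ CMP  NZCV=0010
5: ✓ MOVCS  r0←0x08
6: · SUBLE
7: ✓ MOVCS  r3←0xc8

FIX = (r3, 0xc8)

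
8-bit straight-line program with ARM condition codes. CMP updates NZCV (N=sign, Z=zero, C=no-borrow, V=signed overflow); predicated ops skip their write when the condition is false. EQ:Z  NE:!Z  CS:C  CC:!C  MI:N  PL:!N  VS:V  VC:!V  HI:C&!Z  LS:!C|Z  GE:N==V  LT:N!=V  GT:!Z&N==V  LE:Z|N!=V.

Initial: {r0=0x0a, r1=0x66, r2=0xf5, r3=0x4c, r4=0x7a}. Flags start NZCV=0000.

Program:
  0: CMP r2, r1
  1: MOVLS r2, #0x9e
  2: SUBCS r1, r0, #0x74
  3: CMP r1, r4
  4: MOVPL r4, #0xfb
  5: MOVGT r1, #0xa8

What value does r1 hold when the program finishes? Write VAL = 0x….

VAL = 0x96

0: ✓ CMP  NZCV=1010
1: · MOVLS
2: ✓ SUBCS  r1←0x96
3: ✓ CMP  NZCV=0011
4: ✓ MOVPL  r4←0xfb
5: · MOVGT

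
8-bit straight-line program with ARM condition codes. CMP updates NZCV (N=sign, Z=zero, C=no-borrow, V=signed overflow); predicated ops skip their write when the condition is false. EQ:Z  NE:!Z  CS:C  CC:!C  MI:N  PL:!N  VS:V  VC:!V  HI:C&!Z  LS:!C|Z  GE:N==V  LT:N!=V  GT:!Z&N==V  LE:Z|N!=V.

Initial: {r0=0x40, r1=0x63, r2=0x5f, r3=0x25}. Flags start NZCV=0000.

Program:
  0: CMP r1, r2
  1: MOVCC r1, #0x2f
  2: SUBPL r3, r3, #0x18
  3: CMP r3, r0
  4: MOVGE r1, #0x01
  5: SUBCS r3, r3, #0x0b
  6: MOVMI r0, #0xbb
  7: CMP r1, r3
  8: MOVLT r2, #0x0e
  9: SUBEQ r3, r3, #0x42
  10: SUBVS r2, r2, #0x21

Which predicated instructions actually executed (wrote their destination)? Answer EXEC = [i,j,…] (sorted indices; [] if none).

[0] flags=0010 → (cmp)
[1] flags=0010 CC?F → skip
[2] flags=0010 PL?T → r3=0x0d
[3] flags=1000 → (cmp)
[4] flags=1000 GE?F → skip
[5] flags=1000 CS?F → skip
[6] flags=1000 MI?T → r0=0xbb
[7] flags=0010 → (cmp)
[8] flags=0010 LT?F → skip
[9] flags=0010 EQ?F → skip
[10] flags=0010 VS?F → skip

EXEC = [2,6]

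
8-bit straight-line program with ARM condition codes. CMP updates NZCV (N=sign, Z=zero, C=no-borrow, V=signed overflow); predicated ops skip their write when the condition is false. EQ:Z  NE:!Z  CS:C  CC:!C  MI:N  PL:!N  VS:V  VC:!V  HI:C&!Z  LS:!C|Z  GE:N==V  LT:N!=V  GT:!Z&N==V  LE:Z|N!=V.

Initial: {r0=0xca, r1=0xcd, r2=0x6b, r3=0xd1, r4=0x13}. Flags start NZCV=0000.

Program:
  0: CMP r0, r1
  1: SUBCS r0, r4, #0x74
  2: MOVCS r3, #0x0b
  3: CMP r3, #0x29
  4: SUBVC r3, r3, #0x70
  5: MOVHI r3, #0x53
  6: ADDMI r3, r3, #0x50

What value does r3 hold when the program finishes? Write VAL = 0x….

[0] flags=1000 → (cmp)
[1] flags=1000 CS?F → skip
[2] flags=1000 CS?F → skip
[3] flags=1010 → (cmp)
[4] flags=1010 VC?T → r3=0x61
[5] flags=1010 HI?T → r3=0x53
[6] flags=1010 MI?T → r3=0xa3

VAL = 0xa3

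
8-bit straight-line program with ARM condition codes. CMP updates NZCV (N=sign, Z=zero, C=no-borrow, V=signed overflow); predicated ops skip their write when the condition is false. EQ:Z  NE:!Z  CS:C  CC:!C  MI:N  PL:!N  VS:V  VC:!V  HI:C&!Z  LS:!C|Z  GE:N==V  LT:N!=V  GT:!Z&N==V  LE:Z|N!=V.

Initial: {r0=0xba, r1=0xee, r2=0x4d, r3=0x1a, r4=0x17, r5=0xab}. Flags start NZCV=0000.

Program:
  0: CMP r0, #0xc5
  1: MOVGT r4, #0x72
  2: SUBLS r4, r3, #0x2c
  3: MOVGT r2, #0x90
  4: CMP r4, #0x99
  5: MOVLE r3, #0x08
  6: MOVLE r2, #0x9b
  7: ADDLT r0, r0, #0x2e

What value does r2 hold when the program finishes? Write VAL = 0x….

0: ✓ CMP  NZCV=1000
1: · MOVGT
2: ✓ SUBLS  r4←0xee
3: · MOVGT
4: ✓ CMP  NZCV=0010
5: · MOVLE
6: · MOVLE
7: · ADDLT

VAL = 0x4d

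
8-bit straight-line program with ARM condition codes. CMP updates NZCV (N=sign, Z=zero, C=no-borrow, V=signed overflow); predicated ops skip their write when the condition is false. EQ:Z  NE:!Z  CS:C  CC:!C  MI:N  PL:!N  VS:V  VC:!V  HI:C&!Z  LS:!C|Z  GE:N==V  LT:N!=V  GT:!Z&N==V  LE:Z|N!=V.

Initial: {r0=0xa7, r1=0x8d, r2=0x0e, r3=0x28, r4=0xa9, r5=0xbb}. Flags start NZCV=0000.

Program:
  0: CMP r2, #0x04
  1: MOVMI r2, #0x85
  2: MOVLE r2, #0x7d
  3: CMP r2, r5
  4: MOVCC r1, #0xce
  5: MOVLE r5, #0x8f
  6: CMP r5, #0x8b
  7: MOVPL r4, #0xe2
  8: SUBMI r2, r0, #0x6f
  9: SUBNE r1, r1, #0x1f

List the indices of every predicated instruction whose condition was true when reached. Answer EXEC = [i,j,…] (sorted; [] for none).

EXEC = [4,7,9]

[0] flags=0010 → (cmp)
[1] flags=0010 MI?F → skip
[2] flags=0010 LE?F → skip
[3] flags=0000 → (cmp)
[4] flags=0000 CC?T → r1=0xce
[5] flags=0000 LE?F → skip
[6] flags=0010 → (cmp)
[7] flags=0010 PL?T → r4=0xe2
[8] flags=0010 MI?F → skip
[9] flags=0010 NE?T → r1=0xaf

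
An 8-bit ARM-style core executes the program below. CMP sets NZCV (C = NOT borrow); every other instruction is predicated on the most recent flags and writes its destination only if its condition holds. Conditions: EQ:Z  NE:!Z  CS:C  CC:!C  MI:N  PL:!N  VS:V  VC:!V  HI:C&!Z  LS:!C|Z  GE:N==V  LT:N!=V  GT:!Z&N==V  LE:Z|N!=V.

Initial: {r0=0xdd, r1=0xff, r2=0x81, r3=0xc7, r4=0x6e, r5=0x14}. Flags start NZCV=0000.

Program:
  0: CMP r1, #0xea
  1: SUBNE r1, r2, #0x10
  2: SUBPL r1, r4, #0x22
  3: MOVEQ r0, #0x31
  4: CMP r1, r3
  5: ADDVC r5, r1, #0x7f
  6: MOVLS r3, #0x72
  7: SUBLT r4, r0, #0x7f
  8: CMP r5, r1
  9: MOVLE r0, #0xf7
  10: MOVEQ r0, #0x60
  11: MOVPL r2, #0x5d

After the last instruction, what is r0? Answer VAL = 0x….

VAL = 0xf7

0: ✓ CMP  NZCV=0010
1: ✓ SUBNE  r1←0x71
2: ✓ SUBPL  r1←0x4c
3: · MOVEQ
4: ✓ CMP  NZCV=1001
5: · ADDVC
6: ✓ MOVLS  r3←0x72
7: · SUBLT
8: ✓ CMP  NZCV=1000
9: ✓ MOVLE  r0←0xf7
10: · MOVEQ
11: · MOVPL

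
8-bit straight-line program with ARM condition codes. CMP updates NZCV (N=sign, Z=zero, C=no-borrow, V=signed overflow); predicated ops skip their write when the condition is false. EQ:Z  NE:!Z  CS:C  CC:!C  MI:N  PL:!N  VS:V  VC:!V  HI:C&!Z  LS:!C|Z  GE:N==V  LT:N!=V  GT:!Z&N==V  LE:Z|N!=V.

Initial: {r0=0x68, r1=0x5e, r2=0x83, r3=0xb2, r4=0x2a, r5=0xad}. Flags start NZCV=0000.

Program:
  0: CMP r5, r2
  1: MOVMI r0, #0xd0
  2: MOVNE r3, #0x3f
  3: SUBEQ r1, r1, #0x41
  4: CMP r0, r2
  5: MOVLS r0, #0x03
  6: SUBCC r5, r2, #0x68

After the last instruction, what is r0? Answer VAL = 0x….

VAL = 0x03

0: ✓ CMP  NZCV=0010
1: · MOVMI
2: ✓ MOVNE  r3←0x3f
3: · SUBEQ
4: ✓ CMP  NZCV=1001
5: ✓ MOVLS  r0←0x03
6: ✓ SUBCC  r5←0x1b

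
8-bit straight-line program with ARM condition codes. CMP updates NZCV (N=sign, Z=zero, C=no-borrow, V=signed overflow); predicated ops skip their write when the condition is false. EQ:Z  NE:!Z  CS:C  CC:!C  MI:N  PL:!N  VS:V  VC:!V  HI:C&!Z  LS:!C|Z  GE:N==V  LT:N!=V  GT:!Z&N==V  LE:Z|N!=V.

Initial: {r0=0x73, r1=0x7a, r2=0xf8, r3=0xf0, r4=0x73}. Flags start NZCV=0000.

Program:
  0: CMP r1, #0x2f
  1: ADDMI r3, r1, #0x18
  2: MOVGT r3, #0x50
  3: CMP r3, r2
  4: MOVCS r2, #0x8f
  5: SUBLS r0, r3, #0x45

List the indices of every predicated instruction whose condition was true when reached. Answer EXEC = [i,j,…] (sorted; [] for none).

EXEC = [2,5]

0: ✓ CMP  NZCV=0010
1: · ADDMI
2: ✓ MOVGT  r3←0x50
3: ✓ CMP  NZCV=0000
4: · MOVCS
5: ✓ SUBLS  r0←0x0b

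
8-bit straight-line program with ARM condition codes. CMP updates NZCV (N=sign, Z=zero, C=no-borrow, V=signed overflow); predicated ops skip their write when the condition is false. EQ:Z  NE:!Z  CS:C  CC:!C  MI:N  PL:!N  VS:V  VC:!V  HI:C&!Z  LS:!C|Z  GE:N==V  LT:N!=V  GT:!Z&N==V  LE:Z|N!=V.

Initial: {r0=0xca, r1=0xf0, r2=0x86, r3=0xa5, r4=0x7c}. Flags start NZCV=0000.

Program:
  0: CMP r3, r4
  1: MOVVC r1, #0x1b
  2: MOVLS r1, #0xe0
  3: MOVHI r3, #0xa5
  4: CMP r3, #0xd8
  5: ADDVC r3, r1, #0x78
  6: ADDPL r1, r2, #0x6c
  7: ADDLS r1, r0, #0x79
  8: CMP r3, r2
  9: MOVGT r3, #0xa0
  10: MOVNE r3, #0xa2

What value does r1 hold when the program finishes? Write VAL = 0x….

0: ✓ CMP  NZCV=0011
1: · MOVVC
2: · MOVLS
3: ✓ MOVHI  r3←0xa5
4: ✓ CMP  NZCV=1000
5: ✓ ADDVC  r3←0x68
6: · ADDPL
7: ✓ ADDLS  r1←0x43
8: ✓ CMP  NZCV=1001
9: ✓ MOVGT  r3←0xa0
10: ✓ MOVNE  r3←0xa2

VAL = 0x43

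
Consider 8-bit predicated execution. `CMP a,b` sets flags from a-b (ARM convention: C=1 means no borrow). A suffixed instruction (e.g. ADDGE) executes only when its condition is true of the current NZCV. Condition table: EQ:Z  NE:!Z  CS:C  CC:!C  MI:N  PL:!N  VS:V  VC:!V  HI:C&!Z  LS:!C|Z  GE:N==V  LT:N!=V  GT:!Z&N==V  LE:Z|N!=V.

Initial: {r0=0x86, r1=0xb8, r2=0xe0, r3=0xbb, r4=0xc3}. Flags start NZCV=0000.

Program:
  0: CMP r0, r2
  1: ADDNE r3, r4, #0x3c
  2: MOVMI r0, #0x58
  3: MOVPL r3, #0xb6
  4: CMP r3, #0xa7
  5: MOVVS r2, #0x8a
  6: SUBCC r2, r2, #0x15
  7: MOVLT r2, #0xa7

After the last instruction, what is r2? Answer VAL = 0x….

VAL = 0xe0

[0] flags=1000 → (cmp)
[1] flags=1000 NE?T → r3=0xff
[2] flags=1000 MI?T → r0=0x58
[3] flags=1000 PL?F → skip
[4] flags=0010 → (cmp)
[5] flags=0010 VS?F → skip
[6] flags=0010 CC?F → skip
[7] flags=0010 LT?F → skip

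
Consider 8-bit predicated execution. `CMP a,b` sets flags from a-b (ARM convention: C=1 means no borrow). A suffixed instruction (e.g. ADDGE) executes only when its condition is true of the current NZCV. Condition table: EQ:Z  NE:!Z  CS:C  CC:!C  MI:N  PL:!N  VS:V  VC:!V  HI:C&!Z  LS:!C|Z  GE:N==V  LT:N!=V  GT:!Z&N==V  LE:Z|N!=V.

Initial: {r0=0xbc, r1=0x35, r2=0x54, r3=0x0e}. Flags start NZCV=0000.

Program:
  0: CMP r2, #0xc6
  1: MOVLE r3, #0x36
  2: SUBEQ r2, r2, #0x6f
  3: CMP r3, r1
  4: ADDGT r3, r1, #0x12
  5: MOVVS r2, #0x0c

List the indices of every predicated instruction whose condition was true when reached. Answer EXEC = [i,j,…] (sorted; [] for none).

EXEC = []

[0] flags=1001 → (cmp)
[1] flags=1001 LE?F → skip
[2] flags=1001 EQ?F → skip
[3] flags=1000 → (cmp)
[4] flags=1000 GT?F → skip
[5] flags=1000 VS?F → skip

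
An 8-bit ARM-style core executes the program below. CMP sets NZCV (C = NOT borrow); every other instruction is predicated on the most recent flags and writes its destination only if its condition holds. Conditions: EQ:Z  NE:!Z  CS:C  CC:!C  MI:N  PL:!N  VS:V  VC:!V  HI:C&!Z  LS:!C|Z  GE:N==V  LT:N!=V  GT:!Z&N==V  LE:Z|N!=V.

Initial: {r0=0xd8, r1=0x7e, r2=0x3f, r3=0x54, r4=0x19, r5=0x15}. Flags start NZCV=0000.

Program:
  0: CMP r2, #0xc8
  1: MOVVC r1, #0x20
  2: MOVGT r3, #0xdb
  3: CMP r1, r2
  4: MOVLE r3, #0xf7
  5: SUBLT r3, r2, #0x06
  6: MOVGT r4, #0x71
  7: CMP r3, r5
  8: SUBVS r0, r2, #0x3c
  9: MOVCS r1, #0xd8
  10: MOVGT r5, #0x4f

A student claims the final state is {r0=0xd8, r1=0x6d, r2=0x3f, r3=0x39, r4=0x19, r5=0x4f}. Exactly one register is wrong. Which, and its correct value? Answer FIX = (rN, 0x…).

[0] flags=0000 → (cmp)
[1] flags=0000 VC?T → r1=0x20
[2] flags=0000 GT?T → r3=0xdb
[3] flags=1000 → (cmp)
[4] flags=1000 LE?T → r3=0xf7
[5] flags=1000 LT?T → r3=0x39
[6] flags=1000 GT?F → skip
[7] flags=0010 → (cmp)
[8] flags=0010 VS?F → skip
[9] flags=0010 CS?T → r1=0xd8
[10] flags=0010 GT?T → r5=0x4f

FIX = (r1, 0xd8)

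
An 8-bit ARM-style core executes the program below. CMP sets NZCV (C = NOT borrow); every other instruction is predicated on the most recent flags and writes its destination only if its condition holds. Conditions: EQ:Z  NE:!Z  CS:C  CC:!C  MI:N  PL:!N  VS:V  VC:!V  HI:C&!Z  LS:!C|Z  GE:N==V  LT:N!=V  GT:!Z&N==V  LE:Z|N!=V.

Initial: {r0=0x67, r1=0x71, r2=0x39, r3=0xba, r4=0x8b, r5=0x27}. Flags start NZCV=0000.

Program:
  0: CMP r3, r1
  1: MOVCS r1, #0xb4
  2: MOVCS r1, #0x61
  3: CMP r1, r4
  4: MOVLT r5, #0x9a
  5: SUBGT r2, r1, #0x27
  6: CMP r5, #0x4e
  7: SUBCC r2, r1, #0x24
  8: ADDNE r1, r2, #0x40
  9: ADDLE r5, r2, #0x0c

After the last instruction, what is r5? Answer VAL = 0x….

VAL = 0x49

[0] flags=0011 → (cmp)
[1] flags=0011 CS?T → r1=0xb4
[2] flags=0011 CS?T → r1=0x61
[3] flags=1001 → (cmp)
[4] flags=1001 LT?F → skip
[5] flags=1001 GT?T → r2=0x3a
[6] flags=1000 → (cmp)
[7] flags=1000 CC?T → r2=0x3d
[8] flags=1000 NE?T → r1=0x7d
[9] flags=1000 LE?T → r5=0x49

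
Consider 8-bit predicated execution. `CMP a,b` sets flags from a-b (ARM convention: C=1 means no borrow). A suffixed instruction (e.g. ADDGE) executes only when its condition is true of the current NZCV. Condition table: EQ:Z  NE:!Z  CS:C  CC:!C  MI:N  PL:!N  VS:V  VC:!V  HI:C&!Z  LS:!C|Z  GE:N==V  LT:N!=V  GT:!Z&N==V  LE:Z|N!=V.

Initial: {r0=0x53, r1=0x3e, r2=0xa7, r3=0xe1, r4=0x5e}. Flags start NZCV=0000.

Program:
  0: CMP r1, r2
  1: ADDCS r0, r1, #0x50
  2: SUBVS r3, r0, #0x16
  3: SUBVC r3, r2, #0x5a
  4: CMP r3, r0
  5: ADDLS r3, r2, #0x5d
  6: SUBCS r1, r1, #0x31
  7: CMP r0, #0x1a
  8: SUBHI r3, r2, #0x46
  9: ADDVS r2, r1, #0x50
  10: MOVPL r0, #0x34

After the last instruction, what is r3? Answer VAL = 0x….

0: ✓ CMP  NZCV=1001
1: · ADDCS
2: ✓ SUBVS  r3←0x3d
3: · SUBVC
4: ✓ CMP  NZCV=1000
5: ✓ ADDLS  r3←0x04
6: · SUBCS
7: ✓ CMP  NZCV=0010
8: ✓ SUBHI  r3←0x61
9: · ADDVS
10: ✓ MOVPL  r0←0x34

VAL = 0x61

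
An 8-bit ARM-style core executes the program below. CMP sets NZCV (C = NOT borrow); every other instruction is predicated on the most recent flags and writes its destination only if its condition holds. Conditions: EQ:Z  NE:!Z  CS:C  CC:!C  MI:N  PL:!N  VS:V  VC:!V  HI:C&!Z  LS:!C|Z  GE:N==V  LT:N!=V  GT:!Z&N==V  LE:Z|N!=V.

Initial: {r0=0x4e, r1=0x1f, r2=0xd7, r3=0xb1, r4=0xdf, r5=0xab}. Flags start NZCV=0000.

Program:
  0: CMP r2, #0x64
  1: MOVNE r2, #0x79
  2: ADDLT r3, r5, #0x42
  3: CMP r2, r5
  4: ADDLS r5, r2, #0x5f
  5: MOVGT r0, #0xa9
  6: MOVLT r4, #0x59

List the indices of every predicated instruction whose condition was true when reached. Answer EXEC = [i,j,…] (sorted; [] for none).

[0] flags=0011 → (cmp)
[1] flags=0011 NE?T → r2=0x79
[2] flags=0011 LT?T → r3=0xed
[3] flags=1001 → (cmp)
[4] flags=1001 LS?T → r5=0xd8
[5] flags=1001 GT?T → r0=0xa9
[6] flags=1001 LT?F → skip

EXEC = [1,2,4,5]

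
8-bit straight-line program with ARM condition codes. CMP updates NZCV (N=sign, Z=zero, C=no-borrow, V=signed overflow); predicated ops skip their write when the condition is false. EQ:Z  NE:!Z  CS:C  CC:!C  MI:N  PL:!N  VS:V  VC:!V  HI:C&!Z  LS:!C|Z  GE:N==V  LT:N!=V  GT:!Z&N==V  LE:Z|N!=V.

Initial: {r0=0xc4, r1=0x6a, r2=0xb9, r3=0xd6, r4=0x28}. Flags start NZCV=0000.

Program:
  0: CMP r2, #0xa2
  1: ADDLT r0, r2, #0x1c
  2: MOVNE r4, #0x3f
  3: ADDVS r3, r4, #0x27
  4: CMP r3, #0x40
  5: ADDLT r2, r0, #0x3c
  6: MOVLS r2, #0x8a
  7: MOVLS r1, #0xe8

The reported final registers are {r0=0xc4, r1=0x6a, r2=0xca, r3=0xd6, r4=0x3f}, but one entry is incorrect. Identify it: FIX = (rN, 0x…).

0: ✓ CMP  NZCV=0010
1: · ADDLT
2: ✓ MOVNE  r4←0x3f
3: · ADDVS
4: ✓ CMP  NZCV=1010
5: ✓ ADDLT  r2←0x00
6: · MOVLS
7: · MOVLS

FIX = (r2, 0x00)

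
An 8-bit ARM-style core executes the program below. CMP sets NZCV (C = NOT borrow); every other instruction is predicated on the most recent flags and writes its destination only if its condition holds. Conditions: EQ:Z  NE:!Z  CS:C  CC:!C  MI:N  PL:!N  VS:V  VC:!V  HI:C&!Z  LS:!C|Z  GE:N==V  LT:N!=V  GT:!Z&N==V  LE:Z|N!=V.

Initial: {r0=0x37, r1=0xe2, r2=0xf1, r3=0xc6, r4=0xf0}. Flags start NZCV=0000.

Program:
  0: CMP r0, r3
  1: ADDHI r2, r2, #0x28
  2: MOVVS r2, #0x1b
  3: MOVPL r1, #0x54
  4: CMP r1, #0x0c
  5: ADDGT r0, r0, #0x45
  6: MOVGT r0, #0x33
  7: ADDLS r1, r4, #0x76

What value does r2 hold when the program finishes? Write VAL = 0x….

0: ✓ CMP  NZCV=0000
1: · ADDHI
2: · MOVVS
3: ✓ MOVPL  r1←0x54
4: ✓ CMP  NZCV=0010
5: ✓ ADDGT  r0←0x7c
6: ✓ MOVGT  r0←0x33
7: · ADDLS

VAL = 0xf1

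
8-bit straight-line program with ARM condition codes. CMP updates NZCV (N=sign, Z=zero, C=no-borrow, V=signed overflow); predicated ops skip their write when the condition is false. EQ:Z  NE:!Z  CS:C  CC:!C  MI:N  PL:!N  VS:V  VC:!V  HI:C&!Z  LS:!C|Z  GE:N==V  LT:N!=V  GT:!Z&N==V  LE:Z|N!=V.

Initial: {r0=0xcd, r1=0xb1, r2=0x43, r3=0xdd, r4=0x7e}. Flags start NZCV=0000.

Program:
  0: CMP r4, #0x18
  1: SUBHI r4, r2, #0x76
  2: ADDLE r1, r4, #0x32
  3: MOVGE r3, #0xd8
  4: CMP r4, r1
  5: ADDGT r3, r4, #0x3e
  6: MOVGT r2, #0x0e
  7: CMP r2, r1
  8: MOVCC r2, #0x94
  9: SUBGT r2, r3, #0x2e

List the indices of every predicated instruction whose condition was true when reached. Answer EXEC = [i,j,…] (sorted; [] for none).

[0] flags=0010 → (cmp)
[1] flags=0010 HI?T → r4=0xcd
[2] flags=0010 LE?F → skip
[3] flags=0010 GE?T → r3=0xd8
[4] flags=0010 → (cmp)
[5] flags=0010 GT?T → r3=0x0b
[6] flags=0010 GT?T → r2=0x0e
[7] flags=0000 → (cmp)
[8] flags=0000 CC?T → r2=0x94
[9] flags=0000 GT?T → r2=0xdd

EXEC = [1,3,5,6,8,9]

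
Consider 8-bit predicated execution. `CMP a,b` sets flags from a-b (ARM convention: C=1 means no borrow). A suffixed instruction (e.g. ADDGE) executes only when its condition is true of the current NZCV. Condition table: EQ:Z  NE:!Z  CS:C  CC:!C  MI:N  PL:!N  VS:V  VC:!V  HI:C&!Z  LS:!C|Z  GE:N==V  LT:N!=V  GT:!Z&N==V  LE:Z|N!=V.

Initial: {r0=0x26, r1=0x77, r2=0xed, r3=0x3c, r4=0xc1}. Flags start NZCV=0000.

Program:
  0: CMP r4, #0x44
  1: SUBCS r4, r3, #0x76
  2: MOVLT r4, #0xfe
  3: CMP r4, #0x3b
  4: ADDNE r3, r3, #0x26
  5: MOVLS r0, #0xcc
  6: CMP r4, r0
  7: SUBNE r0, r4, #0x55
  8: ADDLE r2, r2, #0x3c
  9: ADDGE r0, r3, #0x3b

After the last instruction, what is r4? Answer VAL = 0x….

0: ✓ CMP  NZCV=0011
1: ✓ SUBCS  r4←0xc6
2: ✓ MOVLT  r4←0xfe
3: ✓ CMP  NZCV=1010
4: ✓ ADDNE  r3←0x62
5: · MOVLS
6: ✓ CMP  NZCV=1010
7: ✓ SUBNE  r0←0xa9
8: ✓ ADDLE  r2←0x29
9: · ADDGE

VAL = 0xfe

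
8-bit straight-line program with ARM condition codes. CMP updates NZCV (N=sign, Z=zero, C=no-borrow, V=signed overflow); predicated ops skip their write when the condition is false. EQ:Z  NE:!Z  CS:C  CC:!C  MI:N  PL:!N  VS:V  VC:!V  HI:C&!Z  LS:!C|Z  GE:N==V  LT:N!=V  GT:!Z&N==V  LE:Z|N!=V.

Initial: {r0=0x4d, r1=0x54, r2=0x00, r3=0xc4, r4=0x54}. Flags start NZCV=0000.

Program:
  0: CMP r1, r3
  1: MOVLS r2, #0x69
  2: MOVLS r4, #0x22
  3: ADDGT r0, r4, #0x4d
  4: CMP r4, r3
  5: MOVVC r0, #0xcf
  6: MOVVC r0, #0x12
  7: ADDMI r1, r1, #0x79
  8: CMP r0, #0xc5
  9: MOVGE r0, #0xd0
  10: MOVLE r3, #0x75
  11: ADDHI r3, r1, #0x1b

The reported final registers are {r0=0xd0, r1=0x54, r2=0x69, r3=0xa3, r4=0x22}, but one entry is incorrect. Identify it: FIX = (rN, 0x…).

FIX = (r3, 0xc4)

[0] flags=1001 → (cmp)
[1] flags=1001 LS?T → r2=0x69
[2] flags=1001 LS?T → r4=0x22
[3] flags=1001 GT?T → r0=0x6f
[4] flags=0000 → (cmp)
[5] flags=0000 VC?T → r0=0xcf
[6] flags=0000 VC?T → r0=0x12
[7] flags=0000 MI?F → skip
[8] flags=0000 → (cmp)
[9] flags=0000 GE?T → r0=0xd0
[10] flags=0000 LE?F → skip
[11] flags=0000 HI?F → skip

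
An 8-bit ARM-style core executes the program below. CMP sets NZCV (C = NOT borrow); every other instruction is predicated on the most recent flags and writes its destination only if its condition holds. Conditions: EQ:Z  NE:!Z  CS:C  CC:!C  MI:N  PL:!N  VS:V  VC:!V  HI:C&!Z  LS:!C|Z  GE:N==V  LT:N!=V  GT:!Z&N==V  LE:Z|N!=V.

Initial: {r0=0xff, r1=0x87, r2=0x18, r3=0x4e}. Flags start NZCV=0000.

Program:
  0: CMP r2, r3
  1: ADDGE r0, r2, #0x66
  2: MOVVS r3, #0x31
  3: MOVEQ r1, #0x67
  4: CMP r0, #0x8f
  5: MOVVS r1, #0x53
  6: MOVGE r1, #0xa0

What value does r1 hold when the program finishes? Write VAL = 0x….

VAL = 0xa0

[0] flags=1000 → (cmp)
[1] flags=1000 GE?F → skip
[2] flags=1000 VS?F → skip
[3] flags=1000 EQ?F → skip
[4] flags=0010 → (cmp)
[5] flags=0010 VS?F → skip
[6] flags=0010 GE?T → r1=0xa0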